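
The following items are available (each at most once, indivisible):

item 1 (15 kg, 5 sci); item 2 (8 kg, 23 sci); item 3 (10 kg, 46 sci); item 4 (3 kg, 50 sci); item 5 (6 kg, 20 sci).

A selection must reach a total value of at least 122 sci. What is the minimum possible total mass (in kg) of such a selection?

27

Subsets with value ≥ 122, sorted by total mass:
- item 2+item 3+item 4+item 5: mass 27, value 139
- item 1+item 2+item 3+item 4: mass 36, value 124
- item 1+item 2+item 3+item 4+item 5: mass 42, value 144
Minimum mass: 27 kg.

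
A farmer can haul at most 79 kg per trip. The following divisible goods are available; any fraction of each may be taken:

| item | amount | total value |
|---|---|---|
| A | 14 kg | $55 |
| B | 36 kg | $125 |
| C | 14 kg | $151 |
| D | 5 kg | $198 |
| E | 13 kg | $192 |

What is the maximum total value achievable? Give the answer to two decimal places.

Take in order of value per unit:
- D (198/5 per unit): all 5 → value 198, running total 198.00
- E (192/13 per unit): all 13 → value 192, running total 390.00
- C (151/14 per unit): all 14 → value 151, running total 541.00
- A (55/14 per unit): all 14 → value 55, running total 596.00
- B (125/36 per unit): 33 of 36 → value 33×125/36 = 114.5833, running total 710.58
Total 710.58.

710.58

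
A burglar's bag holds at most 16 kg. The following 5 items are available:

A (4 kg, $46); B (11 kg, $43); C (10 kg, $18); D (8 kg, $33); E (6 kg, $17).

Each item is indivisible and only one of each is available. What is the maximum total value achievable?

This is a 0/1 knapsack; check combinations near the capacity.
- A+B: weight 4+11=15, value 46+43=89
- A+D: weight 4+8=12, value 46+33=79
- A+C: weight 4+10=14, value 46+18=64
- A+E: weight 4+6=10, value 46+17=63
- D+E: weight 8+6=14, value 33+17=50
Best: $89.

$89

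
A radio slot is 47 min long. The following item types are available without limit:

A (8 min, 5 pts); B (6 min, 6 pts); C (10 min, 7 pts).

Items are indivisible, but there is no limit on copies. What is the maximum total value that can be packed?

Best value-per-unit is B at 6/6; filling with it alone gives 7×6 = 42.
Optimal mix: 6×B + 1×C → duration 46, value 43.

43 pts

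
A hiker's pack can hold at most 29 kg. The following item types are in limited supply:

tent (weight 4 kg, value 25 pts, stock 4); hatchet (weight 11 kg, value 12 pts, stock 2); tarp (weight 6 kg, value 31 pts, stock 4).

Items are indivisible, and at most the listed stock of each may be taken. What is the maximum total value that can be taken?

Top feasible selections:
- 4×tent + 2×tarp: weight 28, value 162
- 1×tent + 4×tarp: weight 28, value 149
- 2×tent + 3×tarp: weight 26, value 143
- 3×tent + 2×tarp: weight 24, value 137
Best: 162 pts.

162 pts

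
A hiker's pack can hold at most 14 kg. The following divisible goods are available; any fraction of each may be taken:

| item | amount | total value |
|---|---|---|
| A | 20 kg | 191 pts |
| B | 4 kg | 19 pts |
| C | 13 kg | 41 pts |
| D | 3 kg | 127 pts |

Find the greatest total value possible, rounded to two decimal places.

232.05

Take in order of value per unit:
- D (127/3 per unit): all 3 → value 127, running total 127.00
- A (191/20 per unit): 11 of 20 → value 11×191/20 = 105.0500, running total 232.05
Total 232.05.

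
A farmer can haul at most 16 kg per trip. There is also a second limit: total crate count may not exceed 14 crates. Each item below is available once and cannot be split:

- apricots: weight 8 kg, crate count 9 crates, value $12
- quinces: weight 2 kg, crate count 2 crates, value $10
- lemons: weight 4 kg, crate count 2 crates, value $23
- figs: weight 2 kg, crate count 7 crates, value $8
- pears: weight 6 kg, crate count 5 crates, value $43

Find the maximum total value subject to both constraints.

$76

Feasible sets respecting both limits:
- quinces+lemons+pears: weight 12, crate count 9, value 76
- lemons+figs+pears: weight 12, crate count 14, value 74
- lemons+pears: weight 10, crate count 7, value 66
- quinces+figs+pears: weight 10, crate count 14, value 61
Best: $76.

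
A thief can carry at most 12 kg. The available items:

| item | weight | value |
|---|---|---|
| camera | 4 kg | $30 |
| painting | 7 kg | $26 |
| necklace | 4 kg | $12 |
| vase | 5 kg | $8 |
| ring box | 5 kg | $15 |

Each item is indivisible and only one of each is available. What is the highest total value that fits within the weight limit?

Check high-value combinations within 12 kg:
- camera+painting: weight 4+7=11, value 30+26=56
- camera+ring box: weight 4+5=9, value 30+15=45
- camera+necklace: weight 4+4=8, value 30+12=42
- painting+ring box: weight 7+5=12, value 26+15=41
Best: $56.

$56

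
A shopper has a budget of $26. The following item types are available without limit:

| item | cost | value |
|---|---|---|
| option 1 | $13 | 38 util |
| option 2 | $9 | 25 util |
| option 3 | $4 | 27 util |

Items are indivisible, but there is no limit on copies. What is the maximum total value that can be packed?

Best value-per-unit is option 3 at 27/4, and filling with it alone uses cost 6×4=24. No mix of the others beats 6×27 = 162.

162 util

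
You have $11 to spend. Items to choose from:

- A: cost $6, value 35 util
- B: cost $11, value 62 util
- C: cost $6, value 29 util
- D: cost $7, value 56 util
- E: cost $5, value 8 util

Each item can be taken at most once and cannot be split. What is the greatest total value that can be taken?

62 util

Check high-value combinations within $11:
- B: cost 11, value 62
- D: cost 7, value 56
- A+E: cost 6+5=11, value 35+8=43
Best: 62 util.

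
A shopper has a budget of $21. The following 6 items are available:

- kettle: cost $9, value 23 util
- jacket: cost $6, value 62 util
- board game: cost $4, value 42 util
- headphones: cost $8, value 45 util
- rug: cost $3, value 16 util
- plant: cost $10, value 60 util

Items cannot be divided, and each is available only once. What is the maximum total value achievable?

Check high-value combinations within $21:
- jacket+board game+headphones+rug: cost 6+4+8+3=21, value 62+42+45+16=165
- jacket+board game+plant: cost 6+4+10=20, value 62+42+60=164
- jacket+board game+headphones: cost 6+4+8=18, value 62+42+45=149
- jacket+rug+plant: cost 6+3+10=19, value 62+16+60=138
Best: 165 util.

165 util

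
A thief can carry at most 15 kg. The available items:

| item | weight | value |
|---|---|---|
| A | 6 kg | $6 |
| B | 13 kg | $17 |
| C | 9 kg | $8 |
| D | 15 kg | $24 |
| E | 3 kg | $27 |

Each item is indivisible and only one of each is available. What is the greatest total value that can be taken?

$35

Check high-value combinations within 15 kg:
- C+E: weight 9+3=12, value 8+27=35
- A+E: weight 6+3=9, value 6+27=33
- E: weight 3, value 27
Best: $35.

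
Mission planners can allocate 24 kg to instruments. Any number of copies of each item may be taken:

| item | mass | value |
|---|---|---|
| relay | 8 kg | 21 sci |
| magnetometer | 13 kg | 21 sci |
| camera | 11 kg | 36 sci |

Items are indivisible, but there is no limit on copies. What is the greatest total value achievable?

Best value-per-unit is camera at 36/11, and filling with it alone uses mass 2×11=22. No mix of the others beats 2×36 = 72.

72 sci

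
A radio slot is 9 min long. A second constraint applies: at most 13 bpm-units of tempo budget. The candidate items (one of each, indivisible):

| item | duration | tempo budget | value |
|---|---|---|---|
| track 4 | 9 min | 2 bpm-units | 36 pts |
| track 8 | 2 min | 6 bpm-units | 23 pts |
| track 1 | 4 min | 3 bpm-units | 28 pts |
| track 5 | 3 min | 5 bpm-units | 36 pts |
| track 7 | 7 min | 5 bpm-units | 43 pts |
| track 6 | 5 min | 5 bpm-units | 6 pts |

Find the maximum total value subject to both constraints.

Feasible sets respecting both limits:
- track 8+track 7: duration 9, tempo budget 11, value 66
- track 1+track 5: duration 7, tempo budget 8, value 64
- track 8+track 5: duration 5, tempo budget 11, value 59
Best: 66 pts.

66 pts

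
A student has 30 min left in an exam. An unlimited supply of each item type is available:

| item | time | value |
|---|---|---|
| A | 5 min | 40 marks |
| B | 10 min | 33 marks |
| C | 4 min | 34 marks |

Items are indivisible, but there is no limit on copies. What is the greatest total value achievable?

250 marks

Best value-per-unit is C at 34/4; filling with it alone gives 7×34 = 238.
Optimal mix: 2×A + 5×C → time 30, value 250.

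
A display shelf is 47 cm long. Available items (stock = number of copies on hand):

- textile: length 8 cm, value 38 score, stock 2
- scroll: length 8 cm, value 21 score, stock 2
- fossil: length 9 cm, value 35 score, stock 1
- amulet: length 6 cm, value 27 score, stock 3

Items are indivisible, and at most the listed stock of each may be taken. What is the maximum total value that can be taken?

192 score

Top feasible selections:
- 2×textile + 1×fossil + 3×amulet: length 43, value 192
- 2×textile + 1×scroll + 1×fossil + 2×amulet: length 45, value 186
- 2×textile + 2×scroll + 1×fossil + 1×amulet: length 47, value 180
- 2×textile + 1×scroll + 3×amulet: length 42, value 178
Best: 192 score.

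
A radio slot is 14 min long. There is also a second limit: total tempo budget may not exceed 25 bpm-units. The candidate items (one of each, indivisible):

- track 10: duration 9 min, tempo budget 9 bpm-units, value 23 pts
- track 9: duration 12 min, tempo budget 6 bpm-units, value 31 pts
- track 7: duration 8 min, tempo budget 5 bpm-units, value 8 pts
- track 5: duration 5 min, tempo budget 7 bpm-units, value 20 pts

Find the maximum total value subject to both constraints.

Feasible sets respecting both limits:
- track 10+track 5: duration 14, tempo budget 16, value 43
- track 9: duration 12, tempo budget 6, value 31
- track 7+track 5: duration 13, tempo budget 12, value 28
Best: 43 pts.

43 pts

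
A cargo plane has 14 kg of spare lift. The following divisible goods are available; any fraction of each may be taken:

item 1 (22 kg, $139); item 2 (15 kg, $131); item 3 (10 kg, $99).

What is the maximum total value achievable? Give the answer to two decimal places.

Take in order of value per unit:
- item 3 (99/10 per unit): all 10 → value 99, running total 99.00
- item 2 (131/15 per unit): 4 of 15 → value 4×131/15 = 34.9333, running total 133.93
Total 133.93.

133.93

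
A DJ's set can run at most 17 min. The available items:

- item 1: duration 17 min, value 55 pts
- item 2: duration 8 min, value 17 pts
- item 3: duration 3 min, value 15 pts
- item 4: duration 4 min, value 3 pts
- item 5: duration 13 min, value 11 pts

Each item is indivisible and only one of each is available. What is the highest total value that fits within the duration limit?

Check high-value combinations within 17 min:
- item 1: duration 17, value 55
- item 2+item 3+item 4: duration 8+3+4=15, value 17+15+3=35
- item 2+item 3: duration 8+3=11, value 17+15=32
Best: 55 pts.

55 pts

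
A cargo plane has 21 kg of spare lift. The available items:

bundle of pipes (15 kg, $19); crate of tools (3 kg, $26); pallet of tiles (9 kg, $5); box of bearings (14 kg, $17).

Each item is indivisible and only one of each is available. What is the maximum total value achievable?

$45

This is a 0/1 knapsack; check combinations near the capacity.
- bundle of pipes+crate of tools: weight 15+3=18, value 19+26=45
- crate of tools+box of bearings: weight 3+14=17, value 26+17=43
- crate of tools+pallet of tiles: weight 3+9=12, value 26+5=31
- crate of tools: weight 3, value 26
Best: $45.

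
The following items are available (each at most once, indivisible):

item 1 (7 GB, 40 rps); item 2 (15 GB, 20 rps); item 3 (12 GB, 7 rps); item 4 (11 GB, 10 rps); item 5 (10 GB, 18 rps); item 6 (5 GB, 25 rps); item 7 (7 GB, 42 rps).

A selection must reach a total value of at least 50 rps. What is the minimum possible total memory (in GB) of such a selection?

Subsets with value ≥ 50, sorted by total memory:
- item 6+item 7: memory 12, value 67
- item 1+item 6: memory 12, value 65
- item 1+item 7: memory 14, value 82
- item 5+item 7: memory 17, value 60
Minimum memory: 12 GB.

12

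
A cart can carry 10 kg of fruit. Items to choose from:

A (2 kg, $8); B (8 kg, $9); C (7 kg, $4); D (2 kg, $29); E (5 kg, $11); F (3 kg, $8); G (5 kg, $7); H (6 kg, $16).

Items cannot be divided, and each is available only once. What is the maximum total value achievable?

$53

Check high-value combinations within 10 kg:
- A+D+H: weight 2+2+6=10, value 8+29+16=53
- A+D+E: weight 2+2+5=9, value 8+29+11=48
- D+E+F: weight 2+5+3=10, value 29+11+8=48
- A+D+F: weight 2+2+3=7, value 8+29+8=45
- D+H: weight 2+6=8, value 29+16=45
Best: $53.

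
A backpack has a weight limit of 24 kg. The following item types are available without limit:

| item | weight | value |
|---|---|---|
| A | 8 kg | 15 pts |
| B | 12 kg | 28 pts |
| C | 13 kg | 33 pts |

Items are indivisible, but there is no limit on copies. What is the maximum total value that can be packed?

Best value-per-unit is C at 33/13; filling with it alone gives 1×33 = 33.
Optimal mix: 2×B → weight 24, value 56.

56 pts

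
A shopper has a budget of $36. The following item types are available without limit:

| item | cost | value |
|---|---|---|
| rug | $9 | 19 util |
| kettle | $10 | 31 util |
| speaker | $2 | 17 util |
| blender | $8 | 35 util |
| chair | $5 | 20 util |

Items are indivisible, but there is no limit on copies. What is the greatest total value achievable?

306 util

Best value-per-unit is speaker at 17/2, and filling with it alone uses cost 18×2=36. No mix of the others beats 18×17 = 306.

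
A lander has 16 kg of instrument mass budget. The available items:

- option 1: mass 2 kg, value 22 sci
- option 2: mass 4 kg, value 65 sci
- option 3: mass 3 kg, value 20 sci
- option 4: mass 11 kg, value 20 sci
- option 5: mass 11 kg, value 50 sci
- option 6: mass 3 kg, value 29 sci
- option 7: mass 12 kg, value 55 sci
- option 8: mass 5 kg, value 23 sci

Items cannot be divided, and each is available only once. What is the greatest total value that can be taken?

This is a 0/1 knapsack; check combinations near the capacity.
- option 1+option 2+option 6+option 8: mass 2+4+3+5=14, value 22+65+29+23=139
- option 2+option 3+option 6+option 8: mass 4+3+3+5=15, value 65+20+29+23=137
- option 1+option 2+option 3+option 6: mass 2+4+3+3=12, value 22+65+20+29=136
- option 1+option 2+option 3+option 8: mass 2+4+3+5=14, value 22+65+20+23=130
Best: 139 sci.

139 sci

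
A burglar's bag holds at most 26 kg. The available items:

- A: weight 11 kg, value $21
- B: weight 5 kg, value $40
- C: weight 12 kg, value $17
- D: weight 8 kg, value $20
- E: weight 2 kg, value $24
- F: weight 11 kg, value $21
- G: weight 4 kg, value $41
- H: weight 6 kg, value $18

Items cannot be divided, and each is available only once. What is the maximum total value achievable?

Check high-value combinations within 26 kg:
- B+D+E+G+H: weight 5+8+2+4+6=25, value 40+20+24+41+18=143
- A+B+E+G: weight 11+5+2+4=22, value 21+40+24+41=126
- B+E+F+G: weight 5+2+11+4=22, value 40+24+21+41=126
- B+D+E+G: weight 5+8+2+4=19, value 40+20+24+41=125
Best: $143.

$143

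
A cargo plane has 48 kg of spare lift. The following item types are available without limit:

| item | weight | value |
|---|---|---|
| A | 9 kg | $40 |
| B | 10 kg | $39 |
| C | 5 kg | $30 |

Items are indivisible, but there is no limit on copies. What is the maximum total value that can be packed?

Best value-per-unit is C at 30/5, and filling with it alone uses weight 9×5=45. No mix of the others beats 9×30 = 270.

$270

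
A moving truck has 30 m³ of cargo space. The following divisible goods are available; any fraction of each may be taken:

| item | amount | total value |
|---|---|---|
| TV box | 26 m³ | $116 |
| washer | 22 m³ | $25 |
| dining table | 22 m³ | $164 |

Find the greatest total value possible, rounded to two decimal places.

199.69

Take in order of value per unit:
- dining table (164/22 per unit): all 22 → value 164, running total 164.00
- TV box (116/26 per unit): 8 of 26 → value 8×116/26 = 35.6923, running total 199.69
Total 199.69.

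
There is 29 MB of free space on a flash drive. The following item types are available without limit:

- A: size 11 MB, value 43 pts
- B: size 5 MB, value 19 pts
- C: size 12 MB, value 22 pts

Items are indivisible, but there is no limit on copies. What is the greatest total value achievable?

105 pts

Best value-per-unit is A at 43/11; filling with it alone gives 2×43 = 86.
Optimal mix: 2×A + 1×B → size 27, value 105.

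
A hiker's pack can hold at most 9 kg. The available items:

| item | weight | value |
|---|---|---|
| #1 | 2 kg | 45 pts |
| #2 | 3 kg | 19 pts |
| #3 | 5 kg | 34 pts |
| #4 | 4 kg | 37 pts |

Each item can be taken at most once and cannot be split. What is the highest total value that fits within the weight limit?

101 pts

Check high-value combinations within 9 kg:
- #1+#2+#4: weight 2+3+4=9, value 45+19+37=101
- #1+#4: weight 2+4=6, value 45+37=82
- #1+#3: weight 2+5=7, value 45+34=79
- #3+#4: weight 5+4=9, value 34+37=71
- #1+#2: weight 2+3=5, value 45+19=64
Best: 101 pts.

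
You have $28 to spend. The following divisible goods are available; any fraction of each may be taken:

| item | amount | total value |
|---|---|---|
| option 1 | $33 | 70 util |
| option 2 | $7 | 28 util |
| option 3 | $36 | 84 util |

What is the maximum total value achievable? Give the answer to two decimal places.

77.00

Take in order of value per unit:
- option 2 (28/7 per unit): all 7 → value 28, running total 28.00
- option 3 (84/36 per unit): 21 of 36 → value 21×84/36 = 49.0000, running total 77.00
Total 77.00.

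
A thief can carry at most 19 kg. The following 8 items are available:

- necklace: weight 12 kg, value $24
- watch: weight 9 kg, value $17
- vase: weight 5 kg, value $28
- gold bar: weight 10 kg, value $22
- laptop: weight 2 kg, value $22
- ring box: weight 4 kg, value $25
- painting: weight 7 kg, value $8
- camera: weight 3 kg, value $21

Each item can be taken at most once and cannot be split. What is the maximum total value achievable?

$96

Check high-value combinations within 19 kg:
- vase+laptop+ring box+camera: weight 5+2+4+3=14, value 28+22+25+21=96
- gold bar+laptop+ring box+camera: weight 10+2+4+3=19, value 22+22+25+21=90
- watch+vase+laptop+camera: weight 9+5+2+3=19, value 17+28+22+21=88
Best: $96.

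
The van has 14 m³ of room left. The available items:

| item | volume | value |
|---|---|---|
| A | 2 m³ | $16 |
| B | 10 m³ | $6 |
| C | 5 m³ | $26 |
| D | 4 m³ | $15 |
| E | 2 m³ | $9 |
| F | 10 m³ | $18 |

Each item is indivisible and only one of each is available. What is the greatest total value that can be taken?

$66

This is a 0/1 knapsack; check combinations near the capacity.
- A+C+D+E: volume 2+5+4+2=13, value 16+26+15+9=66
- A+C+D: volume 2+5+4=11, value 16+26+15=57
- A+C+E: volume 2+5+2=9, value 16+26+9=51
Best: $66.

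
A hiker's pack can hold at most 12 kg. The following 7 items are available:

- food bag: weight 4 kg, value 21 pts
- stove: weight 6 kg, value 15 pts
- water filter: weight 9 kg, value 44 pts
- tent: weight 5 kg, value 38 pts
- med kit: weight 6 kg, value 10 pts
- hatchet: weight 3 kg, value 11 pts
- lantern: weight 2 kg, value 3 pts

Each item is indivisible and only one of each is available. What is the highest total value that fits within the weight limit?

Check high-value combinations within 12 kg:
- food bag+tent+hatchet: weight 4+5+3=12, value 21+38+11=70
- food bag+tent+lantern: weight 4+5+2=11, value 21+38+3=62
- food bag+tent: weight 4+5=9, value 21+38=59
Best: 70 pts.

70 pts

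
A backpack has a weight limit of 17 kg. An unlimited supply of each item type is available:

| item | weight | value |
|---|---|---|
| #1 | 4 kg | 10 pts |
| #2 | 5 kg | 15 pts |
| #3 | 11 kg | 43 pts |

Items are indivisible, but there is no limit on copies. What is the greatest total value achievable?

Best value-per-unit is #3 at 43/11; filling with it alone gives 1×43 = 43.
Optimal mix: 1×#2 + 1×#3 → weight 16, value 58.

58 pts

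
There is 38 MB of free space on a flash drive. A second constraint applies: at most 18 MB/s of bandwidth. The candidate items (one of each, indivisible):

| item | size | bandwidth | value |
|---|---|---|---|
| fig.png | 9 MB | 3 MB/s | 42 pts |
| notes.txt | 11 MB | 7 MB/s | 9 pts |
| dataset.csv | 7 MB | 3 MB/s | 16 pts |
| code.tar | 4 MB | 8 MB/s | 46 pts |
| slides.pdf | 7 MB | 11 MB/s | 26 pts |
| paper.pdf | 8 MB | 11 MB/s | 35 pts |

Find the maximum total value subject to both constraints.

104 pts

Feasible sets respecting both limits:
- fig.png+dataset.csv+code.tar: size 20, bandwidth 14, value 104
- fig.png+notes.txt+code.tar: size 24, bandwidth 18, value 97
- fig.png+dataset.csv+paper.pdf: size 24, bandwidth 17, value 93
Best: 104 pts.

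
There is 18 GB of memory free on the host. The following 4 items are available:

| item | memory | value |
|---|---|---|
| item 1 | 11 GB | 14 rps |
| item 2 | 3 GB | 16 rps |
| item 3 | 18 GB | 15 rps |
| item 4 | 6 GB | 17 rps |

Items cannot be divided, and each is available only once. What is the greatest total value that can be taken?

Check high-value combinations within 18 GB:
- item 2+item 4: memory 3+6=9, value 16+17=33
- item 1+item 4: memory 11+6=17, value 14+17=31
- item 1+item 2: memory 11+3=14, value 14+16=30
Best: 33 rps.

33 rps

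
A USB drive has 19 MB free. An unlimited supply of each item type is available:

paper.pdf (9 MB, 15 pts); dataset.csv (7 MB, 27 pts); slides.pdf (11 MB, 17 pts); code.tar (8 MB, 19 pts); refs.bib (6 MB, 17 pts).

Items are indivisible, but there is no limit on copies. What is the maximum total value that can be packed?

Best value-per-unit is dataset.csv at 27/7; filling with it alone gives 2×27 = 54.
Optimal mix: 1×dataset.csv + 2×refs.bib → size 19, value 61.

61 pts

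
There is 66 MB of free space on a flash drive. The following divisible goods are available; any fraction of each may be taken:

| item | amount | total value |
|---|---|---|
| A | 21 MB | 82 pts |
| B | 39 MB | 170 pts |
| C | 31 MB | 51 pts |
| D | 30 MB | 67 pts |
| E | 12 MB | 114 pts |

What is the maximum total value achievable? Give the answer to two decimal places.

342.57

Take in order of value per unit:
- E (114/12 per unit): all 12 → value 114, running total 114.00
- B (170/39 per unit): all 39 → value 170, running total 284.00
- A (82/21 per unit): 15 of 21 → value 15×82/21 = 58.5714, running total 342.57
Total 342.57.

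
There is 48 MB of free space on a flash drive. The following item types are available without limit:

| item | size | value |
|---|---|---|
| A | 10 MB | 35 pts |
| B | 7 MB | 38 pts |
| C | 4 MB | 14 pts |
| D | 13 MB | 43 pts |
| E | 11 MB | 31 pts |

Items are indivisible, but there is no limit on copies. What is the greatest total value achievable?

Best value-per-unit is B at 38/7; filling with it alone gives 6×38 = 228.
Optimal mix: 6×B + 1×C → size 46, value 242.

242 pts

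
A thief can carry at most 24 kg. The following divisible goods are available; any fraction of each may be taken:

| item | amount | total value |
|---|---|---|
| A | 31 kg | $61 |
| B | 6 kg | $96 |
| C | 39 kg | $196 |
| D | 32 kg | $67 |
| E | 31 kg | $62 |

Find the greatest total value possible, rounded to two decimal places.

186.46

Take in order of value per unit:
- B (96/6 per unit): all 6 → value 96, running total 96.00
- C (196/39 per unit): 18 of 39 → value 18×196/39 = 90.4615, running total 186.46
Total 186.46.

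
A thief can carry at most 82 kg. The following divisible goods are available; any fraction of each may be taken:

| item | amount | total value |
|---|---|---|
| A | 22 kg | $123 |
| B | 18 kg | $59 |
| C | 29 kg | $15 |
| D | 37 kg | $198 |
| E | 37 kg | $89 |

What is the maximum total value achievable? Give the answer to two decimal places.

Take in order of value per unit:
- A (123/22 per unit): all 22 → value 123, running total 123.00
- D (198/37 per unit): all 37 → value 198, running total 321.00
- B (59/18 per unit): all 18 → value 59, running total 380.00
- E (89/37 per unit): 5 of 37 → value 5×89/37 = 12.0270, running total 392.03
Total 392.03.

392.03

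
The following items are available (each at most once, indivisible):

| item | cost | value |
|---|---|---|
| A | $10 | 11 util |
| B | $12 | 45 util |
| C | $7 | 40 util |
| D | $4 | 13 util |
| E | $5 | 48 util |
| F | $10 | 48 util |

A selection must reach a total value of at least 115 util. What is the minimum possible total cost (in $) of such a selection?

22

Subsets with value ≥ 115, sorted by total cost:
- C+E+F: cost 22, value 136
- B+C+E: cost 24, value 133
- C+D+E+F: cost 26, value 149
Minimum cost: 22 $.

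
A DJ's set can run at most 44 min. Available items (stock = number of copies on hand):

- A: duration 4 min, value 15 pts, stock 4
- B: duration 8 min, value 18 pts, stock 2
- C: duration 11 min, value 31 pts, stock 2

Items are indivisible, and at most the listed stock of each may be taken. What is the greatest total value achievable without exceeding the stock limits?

127 pts

Top feasible selections:
- 4×A + 2×B + 1×C: duration 43, value 127
- 3×A + 1×B + 2×C: duration 42, value 125
- 4×A + 2×C: duration 38, value 122
- 1×A + 2×B + 2×C: duration 42, value 113
Best: 127 pts.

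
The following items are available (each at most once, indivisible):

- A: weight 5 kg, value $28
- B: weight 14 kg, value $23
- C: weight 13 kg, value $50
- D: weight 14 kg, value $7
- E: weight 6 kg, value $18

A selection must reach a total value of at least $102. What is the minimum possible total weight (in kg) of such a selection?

Subsets with value ≥ 102, sorted by total weight:
- A+B+C+E: weight 38, value 119
- A+C+D+E: weight 38, value 103
- A+B+C+D: weight 46, value 108
- A+B+C+D+E: weight 52, value 126
Minimum weight: 38 kg.

38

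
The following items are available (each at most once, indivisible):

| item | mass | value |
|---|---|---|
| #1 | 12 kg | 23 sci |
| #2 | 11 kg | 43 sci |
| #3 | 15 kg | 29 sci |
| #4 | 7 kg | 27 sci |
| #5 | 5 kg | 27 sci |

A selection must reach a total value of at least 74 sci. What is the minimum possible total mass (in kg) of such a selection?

23

Subsets with value ≥ 74, sorted by total mass:
- #2+#4+#5: mass 23, value 97
- #1+#4+#5: mass 24, value 77
- #3+#4+#5: mass 27, value 83
Minimum mass: 23 kg.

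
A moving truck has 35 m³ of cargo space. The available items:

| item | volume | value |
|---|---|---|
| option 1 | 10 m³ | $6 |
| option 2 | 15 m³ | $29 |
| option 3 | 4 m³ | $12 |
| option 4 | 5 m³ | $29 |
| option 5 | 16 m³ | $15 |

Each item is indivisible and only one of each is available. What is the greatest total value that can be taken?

Check high-value combinations within 35 m³:
- option 1+option 2+option 3+option 4: volume 10+15+4+5=34, value 6+29+12+29=76
- option 2+option 3+option 4: volume 15+4+5=24, value 29+12+29=70
- option 1+option 2+option 4: volume 10+15+5=30, value 6+29+29=64
- option 1+option 3+option 4+option 5: volume 10+4+5+16=35, value 6+12+29+15=62
- option 2+option 4: volume 15+5=20, value 29+29=58
Best: $76.

$76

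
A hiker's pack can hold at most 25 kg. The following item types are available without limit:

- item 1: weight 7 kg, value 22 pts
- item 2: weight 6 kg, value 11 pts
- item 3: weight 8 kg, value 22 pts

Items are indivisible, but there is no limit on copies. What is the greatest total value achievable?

66 pts

Best value-per-unit is item 1 at 22/7, and filling with it alone uses weight 3×7=21. No mix of the others beats 3×22 = 66.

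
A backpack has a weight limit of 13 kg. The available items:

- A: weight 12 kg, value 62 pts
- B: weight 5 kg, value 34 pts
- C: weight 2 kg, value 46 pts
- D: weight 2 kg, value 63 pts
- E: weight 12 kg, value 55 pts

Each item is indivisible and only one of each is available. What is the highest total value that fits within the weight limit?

Check high-value combinations within 13 kg:
- B+C+D: weight 5+2+2=9, value 34+46+63=143
- C+D: weight 2+2=4, value 46+63=109
- B+D: weight 5+2=7, value 34+63=97
- B+C: weight 5+2=7, value 34+46=80
- D: weight 2, value 63
Best: 143 pts.

143 pts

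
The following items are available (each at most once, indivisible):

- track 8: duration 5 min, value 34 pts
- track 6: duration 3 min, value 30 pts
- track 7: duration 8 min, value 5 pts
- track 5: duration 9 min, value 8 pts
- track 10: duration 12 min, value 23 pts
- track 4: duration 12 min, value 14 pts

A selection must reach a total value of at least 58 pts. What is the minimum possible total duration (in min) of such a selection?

8

Subsets with value ≥ 58, sorted by total duration:
- track 8+track 6: duration 8, value 64
- track 8+track 6+track 7: duration 16, value 69
- track 8+track 6+track 5: duration 17, value 72
- track 8+track 6+track 10: duration 20, value 87
Minimum duration: 8 min.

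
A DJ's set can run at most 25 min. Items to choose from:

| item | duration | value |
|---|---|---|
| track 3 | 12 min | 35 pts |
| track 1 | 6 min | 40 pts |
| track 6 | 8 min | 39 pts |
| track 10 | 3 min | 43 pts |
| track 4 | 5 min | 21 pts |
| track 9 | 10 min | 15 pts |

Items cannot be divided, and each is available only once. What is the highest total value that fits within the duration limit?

143 pts

Check high-value combinations within 25 min:
- track 1+track 6+track 10+track 4: duration 6+8+3+5=22, value 40+39+43+21=143
- track 1+track 6+track 10: duration 6+8+3=17, value 40+39+43=122
- track 1+track 10+track 4+track 9: duration 6+3+5+10=24, value 40+43+21+15=119
Best: 143 pts.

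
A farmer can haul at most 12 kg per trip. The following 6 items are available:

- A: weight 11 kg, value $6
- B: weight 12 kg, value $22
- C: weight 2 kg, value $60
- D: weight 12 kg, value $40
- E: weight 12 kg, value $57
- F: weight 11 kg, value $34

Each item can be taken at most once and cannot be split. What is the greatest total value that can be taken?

$60

Check high-value combinations within 12 kg:
- C: weight 2, value 60
- E: weight 12, value 57
- D: weight 12, value 40
- F: weight 11, value 34
Best: $60.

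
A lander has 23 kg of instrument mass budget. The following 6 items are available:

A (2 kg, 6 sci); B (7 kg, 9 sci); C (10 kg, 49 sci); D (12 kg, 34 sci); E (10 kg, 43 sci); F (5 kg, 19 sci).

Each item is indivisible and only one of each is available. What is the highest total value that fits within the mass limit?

98 sci

Check high-value combinations within 23 kg:
- A+C+E: mass 2+10+10=22, value 6+49+43=98
- C+E: mass 10+10=20, value 49+43=92
- C+D: mass 10+12=22, value 49+34=83
- D+E: mass 12+10=22, value 34+43=77
- B+C+F: mass 7+10+5=22, value 9+49+19=77
Best: 98 sci.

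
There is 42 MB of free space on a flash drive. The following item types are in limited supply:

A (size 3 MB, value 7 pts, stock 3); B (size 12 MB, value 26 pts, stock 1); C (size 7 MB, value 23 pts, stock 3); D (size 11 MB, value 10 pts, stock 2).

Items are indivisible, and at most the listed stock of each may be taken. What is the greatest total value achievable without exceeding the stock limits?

Best selections within size 42 and stock limits:
- 3×A + 1×B + 3×C: size 42, value 116
- 2×A + 1×B + 3×C: size 39, value 109
Best: 116 pts.

116 pts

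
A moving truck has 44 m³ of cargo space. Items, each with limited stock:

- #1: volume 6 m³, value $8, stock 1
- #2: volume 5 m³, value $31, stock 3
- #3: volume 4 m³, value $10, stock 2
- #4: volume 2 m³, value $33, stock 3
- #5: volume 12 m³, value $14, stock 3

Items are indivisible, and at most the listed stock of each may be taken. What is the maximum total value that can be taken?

$226

Best selections within volume 44 and stock limits:
- 3×#2 + 2×#3 + 3×#4 + 1×#5: volume 41, value 226
- 1×#1 + 3×#2 + 1×#3 + 3×#4 + 1×#5: volume 43, value 224
Best: $226.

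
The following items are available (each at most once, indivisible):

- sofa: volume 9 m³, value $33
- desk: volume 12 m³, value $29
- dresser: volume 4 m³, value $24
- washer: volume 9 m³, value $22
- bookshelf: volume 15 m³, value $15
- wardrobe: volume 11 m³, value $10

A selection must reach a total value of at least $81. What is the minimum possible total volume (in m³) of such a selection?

25

Subsets with value ≥ 81, sorted by total volume:
- sofa+desk+dresser: volume 25, value 86
- sofa+desk+washer: volume 30, value 84
- sofa+dresser+washer+wardrobe: volume 33, value 89
- sofa+desk+dresser+washer: volume 34, value 108
Minimum volume: 25 m³.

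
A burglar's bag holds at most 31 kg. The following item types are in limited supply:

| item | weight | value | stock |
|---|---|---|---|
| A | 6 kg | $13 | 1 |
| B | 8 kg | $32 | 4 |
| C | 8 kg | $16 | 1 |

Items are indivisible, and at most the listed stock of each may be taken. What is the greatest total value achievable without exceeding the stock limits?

Best selections within weight 31 and stock limits:
- 1×A + 3×B: weight 30, value 109
- 3×B: weight 24, value 96
Best: $109.

$109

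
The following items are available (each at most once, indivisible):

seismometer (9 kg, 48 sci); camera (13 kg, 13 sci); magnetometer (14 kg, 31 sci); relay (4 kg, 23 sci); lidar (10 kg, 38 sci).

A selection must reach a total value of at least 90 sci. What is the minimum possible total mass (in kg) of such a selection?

Subsets with value ≥ 90, sorted by total mass:
- seismometer+relay+lidar: mass 23, value 109
- seismometer+magnetometer+relay: mass 27, value 102
- magnetometer+relay+lidar: mass 28, value 92
Minimum mass: 23 kg.

23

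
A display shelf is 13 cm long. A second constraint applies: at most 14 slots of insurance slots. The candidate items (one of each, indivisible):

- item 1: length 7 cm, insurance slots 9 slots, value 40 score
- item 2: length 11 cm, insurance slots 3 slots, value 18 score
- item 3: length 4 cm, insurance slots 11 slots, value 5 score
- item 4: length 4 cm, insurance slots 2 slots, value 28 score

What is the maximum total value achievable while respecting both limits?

Feasible sets respecting both limits:
- item 1+item 4: length 11, insurance slots 11, value 68
- item 1: length 7, insurance slots 9, value 40
- item 3+item 4: length 8, insurance slots 13, value 33
Best: 68 score.

68 score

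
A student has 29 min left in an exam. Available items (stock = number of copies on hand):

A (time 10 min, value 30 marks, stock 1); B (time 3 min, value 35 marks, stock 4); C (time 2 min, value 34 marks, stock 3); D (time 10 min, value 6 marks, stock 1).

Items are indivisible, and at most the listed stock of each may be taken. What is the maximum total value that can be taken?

272 marks

Best selections within time 29 and stock limits:
- 1×A + 4×B + 3×C: time 28, value 272
- 4×B + 3×C + 1×D: time 28, value 248
Best: 272 marks.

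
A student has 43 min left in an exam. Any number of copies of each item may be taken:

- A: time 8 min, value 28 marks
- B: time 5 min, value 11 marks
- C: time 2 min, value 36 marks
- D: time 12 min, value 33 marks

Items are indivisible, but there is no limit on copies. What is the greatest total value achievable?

756 marks

Best value-per-unit is C at 36/2, and filling with it alone uses time 21×2=42. No mix of the others beats 21×36 = 756.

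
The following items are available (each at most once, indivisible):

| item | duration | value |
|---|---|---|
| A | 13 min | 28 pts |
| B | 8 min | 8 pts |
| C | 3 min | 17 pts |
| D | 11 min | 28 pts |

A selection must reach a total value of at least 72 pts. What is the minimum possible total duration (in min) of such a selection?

Subsets with value ≥ 72, sorted by total duration:
- A+C+D: duration 27, value 73
- A+B+C+D: duration 35, value 81
Minimum duration: 27 min.

27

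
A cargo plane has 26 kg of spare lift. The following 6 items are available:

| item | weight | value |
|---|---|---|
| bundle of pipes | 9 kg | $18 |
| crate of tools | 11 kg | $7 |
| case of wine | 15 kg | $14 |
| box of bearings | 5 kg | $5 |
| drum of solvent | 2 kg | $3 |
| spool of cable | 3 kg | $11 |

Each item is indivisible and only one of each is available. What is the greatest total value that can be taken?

$39

Check high-value combinations within 26 kg:
- bundle of pipes+crate of tools+drum of solvent+spool of cable: weight 9+11+2+3=25, value 18+7+3+11=39
- bundle of pipes+box of bearings+drum of solvent+spool of cable: weight 9+5+2+3=19, value 18+5+3+11=37
- bundle of pipes+crate of tools+spool of cable: weight 9+11+3=23, value 18+7+11=36
Best: $39.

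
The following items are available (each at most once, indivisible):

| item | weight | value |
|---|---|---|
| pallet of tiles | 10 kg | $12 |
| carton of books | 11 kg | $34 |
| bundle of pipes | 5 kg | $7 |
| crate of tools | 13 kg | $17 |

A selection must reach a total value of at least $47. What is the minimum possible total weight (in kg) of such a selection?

Subsets with value ≥ 47, sorted by total weight:
- carton of books+crate of tools: weight 24, value 51
- pallet of tiles+carton of books+bundle of pipes: weight 26, value 53
- carton of books+bundle of pipes+crate of tools: weight 29, value 58
Minimum weight: 24 kg.

24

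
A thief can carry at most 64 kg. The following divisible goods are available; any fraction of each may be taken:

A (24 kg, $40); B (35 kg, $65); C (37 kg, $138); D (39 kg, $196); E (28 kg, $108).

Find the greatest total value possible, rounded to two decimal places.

Take in order of value per unit:
- D (196/39 per unit): all 39 → value 196, running total 196.00
- E (108/28 per unit): 25 of 28 → value 25×108/28 = 96.4286, running total 292.43
Total 292.43.

292.43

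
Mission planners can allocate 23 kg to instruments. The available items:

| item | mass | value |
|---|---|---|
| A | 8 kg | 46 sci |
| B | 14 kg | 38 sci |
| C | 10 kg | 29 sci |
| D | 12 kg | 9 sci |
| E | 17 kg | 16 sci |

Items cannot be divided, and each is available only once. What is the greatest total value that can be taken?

This is a 0/1 knapsack; check combinations near the capacity.
- A+B: mass 8+14=22, value 46+38=84
- A+C: mass 8+10=18, value 46+29=75
- A+D: mass 8+12=20, value 46+9=55
Best: 84 sci.

84 sci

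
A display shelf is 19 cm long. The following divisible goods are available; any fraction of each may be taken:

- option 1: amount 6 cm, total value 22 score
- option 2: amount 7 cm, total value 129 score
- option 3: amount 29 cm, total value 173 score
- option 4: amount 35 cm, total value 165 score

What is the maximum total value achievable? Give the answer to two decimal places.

200.59

Take in order of value per unit:
- option 2 (129/7 per unit): all 7 → value 129, running total 129.00
- option 3 (173/29 per unit): 12 of 29 → value 12×173/29 = 71.5862, running total 200.59
Total 200.59.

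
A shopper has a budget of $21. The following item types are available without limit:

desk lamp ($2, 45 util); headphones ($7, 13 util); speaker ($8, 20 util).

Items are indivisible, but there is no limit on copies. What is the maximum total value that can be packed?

450 util

Best value-per-unit is desk lamp at 45/2, and filling with it alone uses cost 10×2=20. No mix of the others beats 10×45 = 450.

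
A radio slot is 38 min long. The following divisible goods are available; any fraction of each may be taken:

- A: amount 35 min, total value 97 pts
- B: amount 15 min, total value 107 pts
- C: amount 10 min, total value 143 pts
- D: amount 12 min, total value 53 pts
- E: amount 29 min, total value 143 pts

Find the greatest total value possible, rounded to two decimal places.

314.10

Take in order of value per unit:
- C (143/10 per unit): all 10 → value 143, running total 143.00
- B (107/15 per unit): all 15 → value 107, running total 250.00
- E (143/29 per unit): 13 of 29 → value 13×143/29 = 64.1034, running total 314.10
Total 314.10.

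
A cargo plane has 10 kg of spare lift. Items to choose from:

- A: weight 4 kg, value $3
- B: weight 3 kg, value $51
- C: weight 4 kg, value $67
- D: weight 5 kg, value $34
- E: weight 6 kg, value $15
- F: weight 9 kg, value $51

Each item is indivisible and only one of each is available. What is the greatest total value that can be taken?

Check high-value combinations within 10 kg:
- B+C: weight 3+4=7, value 51+67=118
- C+D: weight 4+5=9, value 67+34=101
- B+D: weight 3+5=8, value 51+34=85
Best: $118.

$118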